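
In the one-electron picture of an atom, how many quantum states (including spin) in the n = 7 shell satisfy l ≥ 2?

90

Go through l = 0, …, 6 (the values permitted for n = 7).
Per l-value: l=2 → 5; l=3 → 7; l=4 → 9; l=5 → 11; l=6 → 13.
Orbitals: 5 + 7 + 9 + 11 + 13 = 45. Each orbital carries two spin states, so 45 × 2 = 90 states.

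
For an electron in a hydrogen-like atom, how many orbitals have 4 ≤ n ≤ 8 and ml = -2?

Per-shell orbital counts meeting the constraint:
n=4 → 2; n=5 → 3; n=6 → 4; n=7 → 5; n=8 → 6.
Total orbitals: 2 + 3 + 4 + 5 + 6 = 20.

20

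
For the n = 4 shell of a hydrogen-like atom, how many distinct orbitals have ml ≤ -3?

Go through l = 0, …, 3 (the values permitted for n = 4).
Orbitals with ml ≤ -3, by l: l=3 → 1.
Total orbitals: 1.

1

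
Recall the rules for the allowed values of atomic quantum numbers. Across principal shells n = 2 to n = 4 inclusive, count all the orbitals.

29

Shell n has n² orbitals: 2²=4 + 3²=9 + 4²=16 = 29 orbitals.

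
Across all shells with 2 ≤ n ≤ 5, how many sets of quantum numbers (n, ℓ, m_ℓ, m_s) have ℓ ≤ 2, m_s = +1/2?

31

Go shell by shell, enumerating (ℓ, m_ℓ) with ℓ ≤ 2:
n=2 → 4; n=3 → 9; n=4 → 9; n=5 → 9.
Orbitals: 4 + 9 + 9 + 9 = 31. With m_s fixed to +1/2 there is one state per orbital, so 31 states.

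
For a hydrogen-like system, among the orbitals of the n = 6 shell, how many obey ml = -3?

Go through l = 0, …, 5 (the values permitted for n = 6).
Contributions: l=3 → 1; l=4 → 1; l=5 → 1.
Total orbitals: 1 + 1 + 1 = 3.

3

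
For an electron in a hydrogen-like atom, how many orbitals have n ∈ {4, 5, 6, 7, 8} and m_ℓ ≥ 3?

35

Per-shell orbital counts meeting the constraint:
n=4 → 1; n=5 → 3; n=6 → 6; n=7 → 10; n=8 → 15.
Total orbitals: 1 + 3 + 6 + 10 + 15 = 35.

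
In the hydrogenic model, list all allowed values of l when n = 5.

0, 1, 2, 3, 4

l is an integer with 0 ≤ l ≤ n−1, so for n = 5: l = 0, 1, 2, 3, 4.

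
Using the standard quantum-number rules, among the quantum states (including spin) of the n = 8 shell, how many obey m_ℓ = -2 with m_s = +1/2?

Go through ℓ = 0, …, 7 (the values permitted for n = 8).
Orbitals with m_ℓ = -2, by ℓ: ℓ=2 → 1; ℓ=3 → 1; ℓ=4 → 1; ℓ=5 → 1; ℓ=6 → 1; ℓ=7 → 1.
Orbitals: 1 + 1 + 1 + 1 + 1 + 1 = 6. With m_s fixed to a single value there is one state per orbital, giving 6 states.

6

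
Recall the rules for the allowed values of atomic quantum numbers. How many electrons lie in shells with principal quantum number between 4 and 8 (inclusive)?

380

Shell n has n² orbitals: 4²=16 + 5²=25 + 6²=36 + 7²=49 + 8²=64 = 190 orbitals.
Two spin states per orbital: 2 × 190 = 380 electrons.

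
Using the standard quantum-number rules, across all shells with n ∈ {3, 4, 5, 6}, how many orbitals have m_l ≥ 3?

10

Work shell by shell — for each n, count the (l, m_l) pairs that satisfy m_l ≥ 3:
n=4 → 1; n=5 → 3; n=6 → 6.
Total orbitals: 1 + 3 + 6 = 10.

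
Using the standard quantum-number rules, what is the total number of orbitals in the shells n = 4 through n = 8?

Shell n has n² orbitals: 4²=16 + 5²=25 + 6²=36 + 7²=49 + 8²=64 = 190 orbitals.

190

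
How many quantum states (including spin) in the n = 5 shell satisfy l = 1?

Per l-value: l=1 → 3.
Orbitals: 3. Each orbital carries two spin states, so 3 × 2 = 6 states.

6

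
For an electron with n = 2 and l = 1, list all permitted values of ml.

-1, 0, 1

ml takes every integer from −l to +l. With l = 1 that gives the 3 values -1, 0, 1.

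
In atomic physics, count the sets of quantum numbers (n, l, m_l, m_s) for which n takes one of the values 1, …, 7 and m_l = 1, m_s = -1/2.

Work shell by shell — for each n, count the (l, m_l) pairs that satisfy m_l = 1:
n=2 → 1; n=3 → 2; n=4 → 3; n=5 → 4; n=6 → 5; n=7 → 6.
Orbitals: 1 + 2 + 3 + 4 + 5 + 6 = 21. With m_s fixed to -1/2 there is one state per orbital, so 21 states.

21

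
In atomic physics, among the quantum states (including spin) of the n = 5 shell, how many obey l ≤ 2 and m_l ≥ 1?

6

Go through l = 0, …, 4 (the values permitted for n = 5).
Per l-value: l=1 → 1; l=2 → 2.
Orbitals: 1 + 2 = 3. Each orbital carries two spin states, so 3 × 2 = 6 states.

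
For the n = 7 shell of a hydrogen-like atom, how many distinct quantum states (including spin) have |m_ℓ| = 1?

24

For n = 7, ℓ ranges over 0 … 6.
The (ℓ, m_ℓ) pairs meeting |m_ℓ| = 1 give: ℓ=1 → 2; ℓ=2 → 2; ℓ=3 → 2; ℓ=4 → 2; ℓ=5 → 2; ℓ=6 → 2.
Orbitals: 2 + 2 + 2 + 2 + 2 + 2 = 12. Each orbital carries two spin states, so 12 × 2 = 24 states.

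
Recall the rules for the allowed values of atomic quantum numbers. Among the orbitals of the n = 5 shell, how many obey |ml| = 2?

Per l-value: l=2 → 2; l=3 → 2; l=4 → 2.
Total orbitals: 2 + 2 + 2 = 6.

6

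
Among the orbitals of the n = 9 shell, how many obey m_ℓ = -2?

7

With n = 9 the allowed ℓ are 0, 1, …, 8.
Per ℓ-value: ℓ=2 → 1; ℓ=3 → 1; ℓ=4 → 1; ℓ=5 → 1; ℓ=6 → 1; ℓ=7 → 1; ℓ=8 → 1.
Total orbitals: 1 + 1 + 1 + 1 + 1 + 1 + 1 = 7.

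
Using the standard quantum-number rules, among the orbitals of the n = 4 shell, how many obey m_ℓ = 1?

The n = 4 shell has ℓ = 0 through 3; check each.
Orbitals with m_ℓ = 1, by ℓ: ℓ=1 → 1; ℓ=2 → 1; ℓ=3 → 1.
Total orbitals: 1 + 1 + 1 = 3.

3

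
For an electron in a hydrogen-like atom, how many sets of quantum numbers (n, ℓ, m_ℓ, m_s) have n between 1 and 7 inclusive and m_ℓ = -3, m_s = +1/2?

10

Work shell by shell — for each n, count the (ℓ, m_ℓ) pairs that satisfy m_ℓ = -3:
n=4 → 1; n=5 → 2; n=6 → 3; n=7 → 4.
Orbitals: 1 + 2 + 3 + 4 = 10. With m_s fixed to +1/2 there is one state per orbital, so 10 states.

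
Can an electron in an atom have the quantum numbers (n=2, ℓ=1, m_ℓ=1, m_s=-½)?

Yes

n = 2 is a positive integer. ℓ = 1 satisfies 0 ≤ ℓ ≤ n−1 = 1. m_ℓ = 1 lies in the range −ℓ … +ℓ (here −1 … 1). m_s = -1/2 is one of ±1/2.
All four constraints are satisfied.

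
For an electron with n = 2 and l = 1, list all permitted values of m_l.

m_l takes every integer from −l to +l. With l = 1 that gives the 3 values -1, 0, 1.

-1, 0, 1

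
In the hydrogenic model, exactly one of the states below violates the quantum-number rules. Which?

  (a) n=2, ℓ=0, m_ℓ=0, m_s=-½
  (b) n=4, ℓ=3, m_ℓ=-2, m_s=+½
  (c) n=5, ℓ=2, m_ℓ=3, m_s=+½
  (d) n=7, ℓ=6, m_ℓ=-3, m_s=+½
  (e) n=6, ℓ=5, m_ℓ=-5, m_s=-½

(c)

(c) has |m_ℓ| = 3 > ℓ = 2, violating −ℓ ≤ m_ℓ ≤ ℓ.
The remaining sets (a), (b), (d), (e) satisfy all four rules.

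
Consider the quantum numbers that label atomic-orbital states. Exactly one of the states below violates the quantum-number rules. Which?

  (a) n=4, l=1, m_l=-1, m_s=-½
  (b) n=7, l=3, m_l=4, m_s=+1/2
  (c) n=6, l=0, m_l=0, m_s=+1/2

(b) has |m_l| = 4 > l = 3, violating −l ≤ m_l ≤ l.
The remaining sets (a), (c) satisfy all four rules.

(b)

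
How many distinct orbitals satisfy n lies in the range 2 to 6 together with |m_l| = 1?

30

Treat each shell separately and count matching orbitals:
n=2 → 2; n=3 → 4; n=4 → 6; n=5 → 8; n=6 → 10.
Total orbitals: 2 + 4 + 6 + 8 + 10 = 30.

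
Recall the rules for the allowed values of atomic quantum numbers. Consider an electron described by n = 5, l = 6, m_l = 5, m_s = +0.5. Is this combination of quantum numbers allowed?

Invalid

The orbital quantum number must satisfy 0 ≤ l ≤ n−1. With n = 5 the allowed l values are 0, 1, 2, 3, 4, so l = 6 is out of range.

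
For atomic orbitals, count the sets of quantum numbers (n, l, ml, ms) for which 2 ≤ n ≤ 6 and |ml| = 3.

24

Go shell by shell, enumerating (l, ml) with |ml| = 3:
n=4 → 2; n=5 → 4; n=6 → 6.
Orbitals: 2 + 4 + 6 = 12. Including both spin states (ms = ±1/2) gives 2 × 12 = 24 states.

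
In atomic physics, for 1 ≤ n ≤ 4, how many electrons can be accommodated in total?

60

Total orbitals = 1² + 2² + 3² + 4² = 30. Doubling for spin gives 60 electrons.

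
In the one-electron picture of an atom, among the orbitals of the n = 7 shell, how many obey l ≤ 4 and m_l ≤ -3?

3

The n = 7 shell has l = 0 through 6; check each.
The (l, m_l) pairs meeting l ≤ 4 and m_l ≤ -3 give: l=3 → 1; l=4 → 2.
Total orbitals: 1 + 2 = 3.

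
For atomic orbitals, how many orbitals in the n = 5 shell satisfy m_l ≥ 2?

With n = 5 the allowed l are 0, 1, …, 4.
Per l-value: l=2 → 1; l=3 → 2; l=4 → 3.
Total orbitals: 1 + 2 + 3 = 6.

6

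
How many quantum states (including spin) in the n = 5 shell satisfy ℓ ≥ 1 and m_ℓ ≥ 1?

20

The n = 5 shell has ℓ = 0 through 4; check each.
Contributions: ℓ=1 → 1; ℓ=2 → 2; ℓ=3 → 3; ℓ=4 → 4.
Orbitals: 1 + 2 + 3 + 4 = 10. Each orbital carries two spin states, so 10 × 2 = 20 states.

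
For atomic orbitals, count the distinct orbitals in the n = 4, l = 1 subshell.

A subshell has 2l+1 orbitals; with l = 1, that's 3.

3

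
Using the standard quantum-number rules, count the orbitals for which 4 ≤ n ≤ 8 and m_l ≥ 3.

Go shell by shell, enumerating (l, m_l) with m_l ≥ 3:
n=4 → 1; n=5 → 3; n=6 → 6; n=7 → 10; n=8 → 15.
Total orbitals: 1 + 3 + 6 + 10 + 15 = 35.

35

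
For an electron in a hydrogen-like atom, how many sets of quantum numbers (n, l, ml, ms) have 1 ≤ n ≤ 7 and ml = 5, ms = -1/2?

Per-shell orbital counts meeting the constraint:
n=6 → 1; n=7 → 2.
Orbitals: 1 + 2 = 3. With ms fixed to -1/2 there is one state per orbital, so 3 states.

3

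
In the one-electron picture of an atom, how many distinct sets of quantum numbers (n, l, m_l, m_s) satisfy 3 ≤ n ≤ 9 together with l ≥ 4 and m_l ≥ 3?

100

For each n in the range, tally the orbitals obeying l ≥ 4 and m_l ≥ 3:
n=5 → 2; n=6 → 5; n=7 → 9; n=8 → 14; n=9 → 20.
Orbitals: 2 + 5 + 9 + 14 + 20 = 50. Including both spin states (m_s = ±1/2) gives 2 × 50 = 100 states.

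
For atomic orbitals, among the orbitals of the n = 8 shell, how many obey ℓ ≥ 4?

48

The n = 8 shell has ℓ = 0 through 7; check each.
Contributions: ℓ=4 → 9; ℓ=5 → 11; ℓ=6 → 13; ℓ=7 → 15.
Total orbitals: 9 + 11 + 13 + 15 = 48.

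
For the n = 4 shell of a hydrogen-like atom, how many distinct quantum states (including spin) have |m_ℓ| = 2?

The (ℓ, m_ℓ) pairs meeting |m_ℓ| = 2 give: ℓ=2 → 2; ℓ=3 → 2.
Orbitals: 2 + 2 = 4. Each orbital carries two spin states, so 4 × 2 = 8 states.

8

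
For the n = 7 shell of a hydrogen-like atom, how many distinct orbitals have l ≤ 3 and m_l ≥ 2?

3

Contributions: l=2 → 1; l=3 → 2.
Total orbitals: 1 + 2 = 3.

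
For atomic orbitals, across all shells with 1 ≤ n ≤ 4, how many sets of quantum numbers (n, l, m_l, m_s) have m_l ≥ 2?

Treat each shell separately and count matching orbitals:
n=3 → 1; n=4 → 3.
Orbitals: 1 + 3 = 4. Including both spin states (m_s = ±1/2) gives 2 × 4 = 8 states.

8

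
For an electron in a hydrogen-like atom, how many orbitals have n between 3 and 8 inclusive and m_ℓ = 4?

Count contributing orbitals for each principal shell:
n=5 → 1; n=6 → 2; n=7 → 3; n=8 → 4.
Total orbitals: 1 + 2 + 3 + 4 = 10.

10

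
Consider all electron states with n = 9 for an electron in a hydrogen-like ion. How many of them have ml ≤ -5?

Per l-value: l=5 → 1; l=6 → 2; l=7 → 3; l=8 → 4.
Orbitals: 1 + 2 + 3 + 4 = 10. Each orbital carries two spin states, so 10 × 2 = 20 states.

20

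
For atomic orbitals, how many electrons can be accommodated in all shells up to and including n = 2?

Total orbitals = 1² + 2² = 5. Doubling for spin gives 10 electrons.

10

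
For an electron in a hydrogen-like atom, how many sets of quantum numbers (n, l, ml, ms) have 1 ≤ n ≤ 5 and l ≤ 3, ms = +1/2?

Count contributing orbitals for each principal shell:
n=1 → 1; n=2 → 4; n=3 → 9; n=4 → 16; n=5 → 16.
Orbitals: 1 + 4 + 9 + 16 + 16 = 46. With ms fixed to +1/2 there is one state per orbital, so 46 states.

46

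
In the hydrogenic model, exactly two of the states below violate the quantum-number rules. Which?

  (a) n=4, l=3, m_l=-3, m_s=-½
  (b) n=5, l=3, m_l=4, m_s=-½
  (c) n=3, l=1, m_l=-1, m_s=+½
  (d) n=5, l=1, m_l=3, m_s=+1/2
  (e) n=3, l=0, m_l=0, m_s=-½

(b) and (d)

(b) has |m_l| = 4 > l = 3, violating −l ≤ m_l ≤ l.
(d) has |m_l| = 3 > l = 1, violating −l ≤ m_l ≤ l.
The remaining sets (a), (c), (e) satisfy all four rules.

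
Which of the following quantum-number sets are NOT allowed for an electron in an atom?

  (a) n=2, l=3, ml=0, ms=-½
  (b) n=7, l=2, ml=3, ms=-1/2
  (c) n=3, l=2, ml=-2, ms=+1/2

(a) and (b)

(a) has l = 3 ≥ n = 2, violating 0 ≤ l ≤ n−1.
(b) has |ml| = 3 > l = 2, violating −l ≤ ml ≤ l.
The remaining set (c) satisfies all four rules.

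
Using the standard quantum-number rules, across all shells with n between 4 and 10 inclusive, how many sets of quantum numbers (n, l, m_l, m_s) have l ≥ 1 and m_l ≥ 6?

40

Per-shell orbital counts meeting the constraint:
n=7 → 1; n=8 → 3; n=9 → 6; n=10 → 10.
Orbitals: 1 + 3 + 6 + 10 = 20. Including both spin states (m_s = ±1/2) gives 2 × 20 = 40 states.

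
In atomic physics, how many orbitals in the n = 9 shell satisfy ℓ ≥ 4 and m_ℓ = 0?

5

For n = 9, ℓ ranges over 0 … 8.
Per ℓ-value: ℓ=4 → 1; ℓ=5 → 1; ℓ=6 → 1; ℓ=7 → 1; ℓ=8 → 1.
Total orbitals: 1 + 1 + 1 + 1 + 1 = 5.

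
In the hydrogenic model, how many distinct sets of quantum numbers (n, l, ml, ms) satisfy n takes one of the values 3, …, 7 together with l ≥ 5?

Treat each shell separately and count matching orbitals:
n=6 → 11; n=7 → 24.
Orbitals: 11 + 24 = 35. Including both spin states (ms = ±1/2) gives 2 × 35 = 70 states.

70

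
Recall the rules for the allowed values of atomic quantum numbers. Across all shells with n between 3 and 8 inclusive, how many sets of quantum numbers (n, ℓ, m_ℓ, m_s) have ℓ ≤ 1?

48

Per-shell orbital counts meeting the constraint:
n=3 → 4; n=4 → 4; n=5 → 4; n=6 → 4; n=7 → 4; n=8 → 4.
Orbitals: 4 + 4 + 4 + 4 + 4 + 4 = 24. Including both spin states (m_s = ±1/2) gives 2 × 24 = 48 states.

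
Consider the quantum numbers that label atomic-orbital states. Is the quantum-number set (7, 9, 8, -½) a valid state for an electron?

The orbital quantum number must satisfy 0 ≤ l ≤ n−1. With n = 7 the allowed l values are 0, 1, 2, 3, 4, 5, 6, so l = 9 is out of range.

No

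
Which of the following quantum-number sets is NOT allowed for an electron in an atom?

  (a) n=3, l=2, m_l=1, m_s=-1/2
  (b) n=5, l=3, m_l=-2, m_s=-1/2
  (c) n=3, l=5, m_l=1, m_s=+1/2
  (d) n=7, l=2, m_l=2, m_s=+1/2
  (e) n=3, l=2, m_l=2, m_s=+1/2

(c) has l = 5 ≥ n = 3, violating 0 ≤ l ≤ n−1.
The remaining sets (a), (b), (d), (e) satisfy all four rules.

(c)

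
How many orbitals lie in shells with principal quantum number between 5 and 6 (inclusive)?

Shell n has n² orbitals: 5²=25 + 6²=36 = 61 orbitals.

61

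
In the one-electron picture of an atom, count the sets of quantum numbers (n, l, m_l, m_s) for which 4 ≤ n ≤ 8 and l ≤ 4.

232

Work shell by shell — for each n, count the (l, m_l) pairs that satisfy l ≤ 4:
n=4 → 16; n=5 → 25; n=6 → 25; n=7 → 25; n=8 → 25.
Orbitals: 16 + 25 + 25 + 25 + 25 = 116. Including both spin states (m_s = ±1/2) gives 2 × 116 = 232 states.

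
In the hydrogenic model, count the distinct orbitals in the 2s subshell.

1

A subshell has 2ℓ+1 orbitals; with ℓ = 0, that's 1.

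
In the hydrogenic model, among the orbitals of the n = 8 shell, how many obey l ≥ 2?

60

For n = 8, l ranges over 0 … 7.
The (l, ml) pairs meeting l ≥ 2 give: l=2 → 5; l=3 → 7; l=4 → 9; l=5 → 11; l=6 → 13; l=7 → 15.
Total orbitals: 5 + 7 + 9 + 11 + 13 + 15 = 60.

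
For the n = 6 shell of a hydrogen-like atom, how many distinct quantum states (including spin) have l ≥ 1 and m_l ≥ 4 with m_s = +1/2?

For n = 6, l ranges over 0 … 5.
Contributions: l=4 → 1; l=5 → 2.
Orbitals: 1 + 2 = 3. With m_s fixed to a single value there is one state per orbital, giving 3 states.

3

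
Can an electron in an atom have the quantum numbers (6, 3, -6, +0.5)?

No

The magnetic quantum number must satisfy −ℓ ≤ m_ℓ ≤ ℓ. With ℓ = 3, m_ℓ can only be -3, -2, -1, 0, 1, 2, 3, so m_ℓ = -6 is forbidden.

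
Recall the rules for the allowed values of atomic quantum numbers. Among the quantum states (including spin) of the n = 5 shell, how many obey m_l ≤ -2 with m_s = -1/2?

6

Orbitals with m_l ≤ -2, by l: l=2 → 1; l=3 → 2; l=4 → 3.
Orbitals: 1 + 2 + 3 = 6. With m_s fixed to a single value there is one state per orbital, giving 6 states.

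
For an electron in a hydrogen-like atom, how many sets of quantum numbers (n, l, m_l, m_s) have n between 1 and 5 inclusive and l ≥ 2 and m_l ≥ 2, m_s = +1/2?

Work shell by shell — for each n, count the (l, m_l) pairs that satisfy l ≥ 2 and m_l ≥ 2:
n=3 → 1; n=4 → 3; n=5 → 6.
Orbitals: 1 + 3 + 6 = 10. With m_s fixed to +1/2 there is one state per orbital, so 10 states.

10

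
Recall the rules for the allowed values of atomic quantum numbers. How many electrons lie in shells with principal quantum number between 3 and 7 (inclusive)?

270

Shell n has n² orbitals: 3²=9 + 4²=16 + 5²=25 + 6²=36 + 7²=49 = 135 orbitals.
Two spin states per orbital: 2 × 135 = 270 electrons.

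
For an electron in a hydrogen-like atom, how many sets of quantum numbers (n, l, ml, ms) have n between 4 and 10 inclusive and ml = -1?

For each n in the range, tally the orbitals obeying ml = -1:
n=4 → 3; n=5 → 4; n=6 → 5; n=7 → 6; n=8 → 7; n=9 → 8; n=10 → 9.
Orbitals: 3 + 4 + 5 + 6 + 7 + 8 + 9 = 42. Including both spin states (ms = ±1/2) gives 2 × 42 = 84 states.

84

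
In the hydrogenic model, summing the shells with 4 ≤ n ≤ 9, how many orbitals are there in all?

271

Shell n has n² orbitals: 4²=16 + 5²=25 + 6²=36 + 7²=49 + 8²=64 + 9²=81 = 271 orbitals.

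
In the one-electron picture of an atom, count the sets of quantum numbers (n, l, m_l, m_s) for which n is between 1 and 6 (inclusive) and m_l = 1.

Work shell by shell — for each n, count the (l, m_l) pairs that satisfy m_l = 1:
n=2 → 1; n=3 → 2; n=4 → 3; n=5 → 4; n=6 → 5.
Orbitals: 1 + 2 + 3 + 4 + 5 = 15. Including both spin states (m_s = ±1/2) gives 2 × 15 = 30 states.

30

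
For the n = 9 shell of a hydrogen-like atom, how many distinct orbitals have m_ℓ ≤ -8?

Go through ℓ = 0, …, 8 (the values permitted for n = 9).
The (ℓ, m_ℓ) pairs meeting m_ℓ ≤ -8 give: ℓ=8 → 1.
Total orbitals: 1.

1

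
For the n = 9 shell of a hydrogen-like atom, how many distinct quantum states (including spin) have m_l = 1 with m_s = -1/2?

8

The n = 9 shell has l = 0 through 8; check each.
Contributions: l=1 → 1; l=2 → 1; l=3 → 1; l=4 → 1; l=5 → 1; l=6 → 1; l=7 → 1; l=8 → 1.
Orbitals: 1 + 1 + 1 + 1 + 1 + 1 + 1 + 1 = 8. With m_s fixed to a single value there is one state per orbital, giving 8 states.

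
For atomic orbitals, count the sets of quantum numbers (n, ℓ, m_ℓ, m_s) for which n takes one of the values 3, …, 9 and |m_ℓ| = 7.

Treat each shell separately and count matching orbitals:
n=8 → 2; n=9 → 4.
Orbitals: 2 + 4 = 6. Including both spin states (m_s = ±1/2) gives 2 × 6 = 12 states.

12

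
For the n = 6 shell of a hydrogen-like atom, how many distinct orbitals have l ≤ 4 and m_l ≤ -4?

1

The n = 6 shell has l = 0 through 5; check each.
Per l-value: l=4 → 1.
Total orbitals: 1.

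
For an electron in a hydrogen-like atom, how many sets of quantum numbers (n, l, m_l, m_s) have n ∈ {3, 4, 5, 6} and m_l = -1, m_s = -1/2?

14

Count contributing orbitals for each principal shell:
n=3 → 2; n=4 → 3; n=5 → 4; n=6 → 5.
Orbitals: 2 + 3 + 4 + 5 = 14. With m_s fixed to -1/2 there is one state per orbital, so 14 states.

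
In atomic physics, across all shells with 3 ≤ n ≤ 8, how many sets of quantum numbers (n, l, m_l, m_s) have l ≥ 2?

Treat each shell separately and count matching orbitals:
n=3 → 5; n=4 → 12; n=5 → 21; n=6 → 32; n=7 → 45; n=8 → 60.
Orbitals: 5 + 12 + 21 + 32 + 45 + 60 = 175. Including both spin states (m_s = ±1/2) gives 2 × 175 = 350 states.

350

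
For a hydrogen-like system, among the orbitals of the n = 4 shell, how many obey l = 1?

Contributions: l=1 → 3.
Total orbitals: 3.

3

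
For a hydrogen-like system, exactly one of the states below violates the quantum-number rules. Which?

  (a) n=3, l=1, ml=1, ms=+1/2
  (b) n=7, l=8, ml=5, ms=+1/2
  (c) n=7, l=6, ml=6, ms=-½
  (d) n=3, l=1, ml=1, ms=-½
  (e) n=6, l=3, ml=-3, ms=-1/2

(b)

(b) has l = 8 ≥ n = 7, violating 0 ≤ l ≤ n−1.
The remaining sets (a), (c), (d), (e) satisfy all four rules.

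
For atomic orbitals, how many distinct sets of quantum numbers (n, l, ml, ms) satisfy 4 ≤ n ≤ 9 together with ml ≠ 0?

464

Count contributing orbitals for each principal shell:
n=4 → 12; n=5 → 20; n=6 → 30; n=7 → 42; n=8 → 56; n=9 → 72.
Orbitals: 12 + 20 + 30 + 42 + 56 + 72 = 232. Including both spin states (ms = ±1/2) gives 2 × 232 = 464 states.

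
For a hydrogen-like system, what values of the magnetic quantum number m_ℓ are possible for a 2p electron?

The 2p subshell has ℓ = 1, and m_ℓ takes every integer from −ℓ to +ℓ. With ℓ = 1 that gives the 3 values -1, 0, 1.

-1, 0, 1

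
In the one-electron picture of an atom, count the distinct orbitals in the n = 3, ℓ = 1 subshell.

A subshell has 2ℓ+1 orbitals; with ℓ = 1, that's 3.

3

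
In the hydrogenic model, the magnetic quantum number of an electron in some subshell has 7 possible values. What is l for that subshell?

l = 3 (f)

m_l ranges over 2l+1 integers, so 2l+1 = 7 ⇒ l = 3.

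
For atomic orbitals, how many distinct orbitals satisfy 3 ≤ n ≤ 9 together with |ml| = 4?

Go shell by shell, enumerating (l, ml) with |ml| = 4:
n=5 → 2; n=6 → 4; n=7 → 6; n=8 → 8; n=9 → 10.
Total orbitals: 2 + 4 + 6 + 8 + 10 = 30.

30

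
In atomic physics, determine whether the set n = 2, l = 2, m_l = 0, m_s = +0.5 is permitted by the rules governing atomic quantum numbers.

Invalid

The orbital quantum number must satisfy 0 ≤ l ≤ n−1. With n = 2 the allowed l values are 0, 1, so l = 2 is out of range.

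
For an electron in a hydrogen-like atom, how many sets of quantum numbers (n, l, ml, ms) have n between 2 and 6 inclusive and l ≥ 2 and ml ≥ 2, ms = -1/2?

Per-shell orbital counts meeting the constraint:
n=3 → 1; n=4 → 3; n=5 → 6; n=6 → 10.
Orbitals: 1 + 3 + 6 + 10 = 20. With ms fixed to -1/2 there is one state per orbital, so 20 states.

20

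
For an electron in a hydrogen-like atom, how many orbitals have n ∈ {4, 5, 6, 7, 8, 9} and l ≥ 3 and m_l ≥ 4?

Work shell by shell — for each n, count the (l, m_l) pairs that satisfy l ≥ 3 and m_l ≥ 4:
n=5 → 1; n=6 → 3; n=7 → 6; n=8 → 10; n=9 → 15.
Total orbitals: 1 + 3 + 6 + 10 + 15 = 35.

35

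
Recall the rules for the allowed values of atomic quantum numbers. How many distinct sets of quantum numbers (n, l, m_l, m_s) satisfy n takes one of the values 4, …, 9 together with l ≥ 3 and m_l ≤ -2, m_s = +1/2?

77

Work shell by shell — for each n, count the (l, m_l) pairs that satisfy l ≥ 3 and m_l ≤ -2:
n=4 → 2; n=5 → 5; n=6 → 9; n=7 → 14; n=8 → 20; n=9 → 27.
Orbitals: 2 + 5 + 9 + 14 + 20 + 27 = 77. With m_s fixed to +1/2 there is one state per orbital, so 77 states.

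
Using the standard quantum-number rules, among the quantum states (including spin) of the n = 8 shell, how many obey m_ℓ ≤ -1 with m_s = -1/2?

Go through ℓ = 0, …, 7 (the values permitted for n = 8).
Per ℓ-value: ℓ=1 → 1; ℓ=2 → 2; ℓ=3 → 3; ℓ=4 → 4; ℓ=5 → 5; ℓ=6 → 6; ℓ=7 → 7.
Orbitals: 1 + 2 + 3 + 4 + 5 + 6 + 7 = 28. With m_s fixed to a single value there is one state per orbital, giving 28 states.

28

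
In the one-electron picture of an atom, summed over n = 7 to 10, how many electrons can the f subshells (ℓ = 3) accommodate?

An f subshell (ℓ = 3) exists for every n ≥ 4, so shells n = 7, 8, 9, 10 each contribute one — 4 subshells.
Since each f subshell holds 2(2·3+1) = 14 electrons, the total is 4 × 14 = 56.

56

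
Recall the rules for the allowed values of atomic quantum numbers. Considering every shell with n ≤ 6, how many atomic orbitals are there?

91

Total orbitals = 1² + 2² + 3² + 4² + 5² + 6² = 91.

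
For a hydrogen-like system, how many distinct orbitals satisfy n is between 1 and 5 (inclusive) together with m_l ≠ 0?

For each n in the range, tally the orbitals obeying m_l ≠ 0:
n=2 → 2; n=3 → 6; n=4 → 12; n=5 → 20.
Total orbitals: 2 + 6 + 12 + 20 = 40.

40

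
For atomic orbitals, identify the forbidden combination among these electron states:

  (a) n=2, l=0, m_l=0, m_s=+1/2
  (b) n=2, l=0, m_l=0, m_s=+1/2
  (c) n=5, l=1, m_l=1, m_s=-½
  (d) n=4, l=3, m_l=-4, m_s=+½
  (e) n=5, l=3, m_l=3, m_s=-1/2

(d)

(d) has |m_l| = 4 > l = 3, violating −l ≤ m_l ≤ l.
The remaining sets (a), (b), (c), (e) satisfy all four rules.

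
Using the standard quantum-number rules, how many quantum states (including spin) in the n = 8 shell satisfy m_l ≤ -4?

Per l-value: l=4 → 1; l=5 → 2; l=6 → 3; l=7 → 4.
Orbitals: 1 + 2 + 3 + 4 = 10. Each orbital carries two spin states, so 10 × 2 = 20 states.

20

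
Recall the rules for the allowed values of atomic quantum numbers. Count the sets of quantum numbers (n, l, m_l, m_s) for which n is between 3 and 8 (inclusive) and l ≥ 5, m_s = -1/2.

74

Treat each shell separately and count matching orbitals:
n=6 → 11; n=7 → 24; n=8 → 39.
Orbitals: 11 + 24 + 39 = 74. With m_s fixed to -1/2 there is one state per orbital, so 74 states.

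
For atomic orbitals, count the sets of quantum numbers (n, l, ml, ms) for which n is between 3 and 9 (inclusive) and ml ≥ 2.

Count contributing orbitals for each principal shell:
n=3 → 1; n=4 → 3; n=5 → 6; n=6 → 10; n=7 → 15; n=8 → 21; n=9 → 28.
Orbitals: 1 + 3 + 6 + 10 + 15 + 21 + 28 = 84. Including both spin states (ms = ±1/2) gives 2 × 84 = 168 states.

168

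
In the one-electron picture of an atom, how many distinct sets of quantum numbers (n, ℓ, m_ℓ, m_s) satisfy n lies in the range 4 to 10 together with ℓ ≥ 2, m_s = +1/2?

343

Work shell by shell — for each n, count the (ℓ, m_ℓ) pairs that satisfy ℓ ≥ 2:
n=4 → 12; n=5 → 21; n=6 → 32; n=7 → 45; n=8 → 60; n=9 → 77; n=10 → 96.
Orbitals: 12 + 21 + 32 + 45 + 60 + 77 + 96 = 343. With m_s fixed to +1/2 there is one state per orbital, so 343 states.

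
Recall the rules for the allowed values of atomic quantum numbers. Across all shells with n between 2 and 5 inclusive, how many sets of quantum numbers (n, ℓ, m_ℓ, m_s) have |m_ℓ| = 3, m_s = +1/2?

Work shell by shell — for each n, count the (ℓ, m_ℓ) pairs that satisfy |m_ℓ| = 3:
n=4 → 2; n=5 → 4.
Orbitals: 2 + 4 = 6. With m_s fixed to +1/2 there is one state per orbital, so 6 states.

6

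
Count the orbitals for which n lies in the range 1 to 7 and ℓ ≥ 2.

115

Work shell by shell — for each n, count the (ℓ, m_ℓ) pairs that satisfy ℓ ≥ 2:
n=3 → 5; n=4 → 12; n=5 → 21; n=6 → 32; n=7 → 45.
Total orbitals: 5 + 12 + 21 + 32 + 45 = 115.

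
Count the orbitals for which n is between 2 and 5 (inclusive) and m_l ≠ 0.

Per-shell orbital counts meeting the constraint:
n=2 → 2; n=3 → 6; n=4 → 12; n=5 → 20.
Total orbitals: 2 + 6 + 12 + 20 = 40.

40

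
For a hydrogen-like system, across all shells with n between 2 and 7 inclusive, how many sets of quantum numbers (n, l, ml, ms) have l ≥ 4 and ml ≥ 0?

Treat each shell separately and count matching orbitals:
n=5 → 5; n=6 → 11; n=7 → 18.
Orbitals: 5 + 11 + 18 = 34. Including both spin states (ms = ±1/2) gives 2 × 34 = 68 states.

68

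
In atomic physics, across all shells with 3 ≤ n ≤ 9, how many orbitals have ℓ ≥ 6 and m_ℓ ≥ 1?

Per-shell orbital counts meeting the constraint:
n=7 → 6; n=8 → 13; n=9 → 21.
Total orbitals: 6 + 13 + 21 = 40.

40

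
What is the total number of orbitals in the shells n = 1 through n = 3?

Shell n has n² orbitals: 1²=1 + 2²=4 + 3²=9 = 14 orbitals.

14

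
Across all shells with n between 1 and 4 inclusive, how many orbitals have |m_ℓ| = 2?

Work shell by shell — for each n, count the (ℓ, m_ℓ) pairs that satisfy |m_ℓ| = 2:
n=3 → 2; n=4 → 4.
Total orbitals: 2 + 4 = 6.

6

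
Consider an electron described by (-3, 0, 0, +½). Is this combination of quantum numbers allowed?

No

The principal quantum number must be a positive integer (n ≥ 1), but here n = -3.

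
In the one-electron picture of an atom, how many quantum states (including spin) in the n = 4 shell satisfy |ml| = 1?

12

The (l, ml) pairs meeting |ml| = 1 give: l=1 → 2; l=2 → 2; l=3 → 2.
Orbitals: 2 + 2 + 2 = 6. Each orbital carries two spin states, so 6 × 2 = 12 states.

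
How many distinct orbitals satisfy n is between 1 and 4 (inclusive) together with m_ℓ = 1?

Go shell by shell, enumerating (ℓ, m_ℓ) with m_ℓ = 1:
n=2 → 1; n=3 → 2; n=4 → 3.
Total orbitals: 1 + 2 + 3 = 6.

6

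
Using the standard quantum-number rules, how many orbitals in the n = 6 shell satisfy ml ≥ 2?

With n = 6 the allowed l are 0, 1, …, 5.
Contributions: l=2 → 1; l=3 → 2; l=4 → 3; l=5 → 4.
Total orbitals: 1 + 2 + 3 + 4 = 10.

10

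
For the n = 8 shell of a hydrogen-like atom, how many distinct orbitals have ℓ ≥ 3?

Go through ℓ = 0, …, 7 (the values permitted for n = 8).
Per ℓ-value: ℓ=3 → 7; ℓ=4 → 9; ℓ=5 → 11; ℓ=6 → 13; ℓ=7 → 15.
Total orbitals: 7 + 9 + 11 + 13 + 15 = 55.

55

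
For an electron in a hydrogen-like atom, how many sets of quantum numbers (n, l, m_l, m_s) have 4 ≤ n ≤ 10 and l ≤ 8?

704

For each n in the range, tally the orbitals obeying l ≤ 8:
n=4 → 16; n=5 → 25; n=6 → 36; n=7 → 49; n=8 → 64; n=9 → 81; n=10 → 81.
Orbitals: 16 + 25 + 36 + 49 + 64 + 81 + 81 = 352. Including both spin states (m_s = ±1/2) gives 2 × 352 = 704 states.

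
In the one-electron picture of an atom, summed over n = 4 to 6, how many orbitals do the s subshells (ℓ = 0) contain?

3

An s subshell (ℓ = 0) exists for every n ≥ 1, so shells n = 4, 5, 6 each contribute one — 3 subshells.
Since each s subshell has 2·0+1 = 1 orbital, the total is 3 × 1 = 3.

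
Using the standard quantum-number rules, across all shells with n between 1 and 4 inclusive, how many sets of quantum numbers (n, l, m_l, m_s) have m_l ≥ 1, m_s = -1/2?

Go shell by shell, enumerating (l, m_l) with m_l ≥ 1:
n=2 → 1; n=3 → 3; n=4 → 6.
Orbitals: 1 + 3 + 6 = 10. With m_s fixed to -1/2 there is one state per orbital, so 10 states.

10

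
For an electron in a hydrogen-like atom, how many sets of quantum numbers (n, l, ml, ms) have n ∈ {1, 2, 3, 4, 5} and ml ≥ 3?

Per-shell orbital counts meeting the constraint:
n=4 → 1; n=5 → 3.
Orbitals: 1 + 3 = 4. Including both spin states (ms = ±1/2) gives 2 × 4 = 8 states.

8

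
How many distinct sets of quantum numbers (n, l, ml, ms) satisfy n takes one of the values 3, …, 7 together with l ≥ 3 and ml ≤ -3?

40

For each n in the range, tally the orbitals obeying l ≥ 3 and ml ≤ -3:
n=4 → 1; n=5 → 3; n=6 → 6; n=7 → 10.
Orbitals: 1 + 3 + 6 + 10 = 20. Including both spin states (ms = ±1/2) gives 2 × 20 = 40 states.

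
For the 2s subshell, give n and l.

The leading integer gives n = 2; the letter 's' means l = 0.

n = 2, l = 0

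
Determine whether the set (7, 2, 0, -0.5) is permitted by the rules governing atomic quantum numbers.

Allowed

n = 7 is a positive integer. l = 2 satisfies 0 ≤ l ≤ n−1 = 6. ml = 0 lies in the range −l … +l (here −2 … 2). ms = -1/2 is one of ±1/2.
All four constraints are satisfied.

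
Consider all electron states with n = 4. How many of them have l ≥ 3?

14

For n = 4, l ranges over 0 … 3.
Per l-value: l=3 → 7.
Orbitals: 7. Each orbital carries two spin states, so 7 × 2 = 14 states.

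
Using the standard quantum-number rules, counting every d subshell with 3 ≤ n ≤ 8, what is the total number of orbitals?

30

A d subshell (ℓ = 2) exists for every n ≥ 3, so shells n = 3, 4, 5, 6, 7, 8 each contribute one — 6 subshells.
Since each d subshell has 2·2+1 = 5 orbitals, the total is 6 × 5 = 30.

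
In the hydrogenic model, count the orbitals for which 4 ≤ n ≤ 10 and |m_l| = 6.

20

Per-shell orbital counts meeting the constraint:
n=7 → 2; n=8 → 4; n=9 → 6; n=10 → 8.
Total orbitals: 2 + 4 + 6 + 8 = 20.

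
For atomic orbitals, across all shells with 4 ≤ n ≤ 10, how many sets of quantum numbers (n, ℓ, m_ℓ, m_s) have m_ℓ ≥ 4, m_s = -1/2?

56

Count contributing orbitals for each principal shell:
n=5 → 1; n=6 → 3; n=7 → 6; n=8 → 10; n=9 → 15; n=10 → 21.
Orbitals: 1 + 3 + 6 + 10 + 15 + 21 = 56. With m_s fixed to -1/2 there is one state per orbital, so 56 states.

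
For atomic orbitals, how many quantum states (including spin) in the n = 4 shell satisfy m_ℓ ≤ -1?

With n = 4 the allowed ℓ are 0, 1, …, 3.
The (ℓ, m_ℓ) pairs meeting m_ℓ ≤ -1 give: ℓ=1 → 1; ℓ=2 → 2; ℓ=3 → 3.
Orbitals: 1 + 2 + 3 = 6. Each orbital carries two spin states, so 6 × 2 = 12 states.

12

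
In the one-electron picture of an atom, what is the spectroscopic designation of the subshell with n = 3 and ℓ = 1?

ℓ = 1 corresponds to the letter 'p', so the subshell is 3p.

3p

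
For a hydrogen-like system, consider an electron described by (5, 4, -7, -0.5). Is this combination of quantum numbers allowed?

The magnetic quantum number must satisfy −ℓ ≤ m_ℓ ≤ ℓ. With ℓ = 4, m_ℓ can only be -4, -3, -2, -1, 0, 1, 2, 3, 4, so m_ℓ = -7 is forbidden.

Invalid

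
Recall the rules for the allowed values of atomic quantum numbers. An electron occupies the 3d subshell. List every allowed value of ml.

-2, -1, 0, 1, 2

The 3d subshell has l = 2, and ml takes every integer from −l to +l. With l = 2 that gives the 5 values -2, -1, 0, 1, 2.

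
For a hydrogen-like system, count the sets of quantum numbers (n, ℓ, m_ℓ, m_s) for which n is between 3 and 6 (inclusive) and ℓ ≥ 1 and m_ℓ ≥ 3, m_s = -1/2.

Go shell by shell, enumerating (ℓ, m_ℓ) with ℓ ≥ 1 and m_ℓ ≥ 3:
n=4 → 1; n=5 → 3; n=6 → 6.
Orbitals: 1 + 3 + 6 = 10. With m_s fixed to -1/2 there is one state per orbital, so 10 states.

10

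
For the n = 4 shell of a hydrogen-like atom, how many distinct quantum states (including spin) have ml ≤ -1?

12

Contributions: l=1 → 1; l=2 → 2; l=3 → 3.
Orbitals: 1 + 2 + 3 = 6. Each orbital carries two spin states, so 6 × 2 = 12 states.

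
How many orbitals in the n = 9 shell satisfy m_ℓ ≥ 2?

28

Go through ℓ = 0, …, 8 (the values permitted for n = 9).
The (ℓ, m_ℓ) pairs meeting m_ℓ ≥ 2 give: ℓ=2 → 1; ℓ=3 → 2; ℓ=4 → 3; ℓ=5 → 4; ℓ=6 → 5; ℓ=7 → 6; ℓ=8 → 7.
Total orbitals: 1 + 2 + 3 + 4 + 5 + 6 + 7 = 28.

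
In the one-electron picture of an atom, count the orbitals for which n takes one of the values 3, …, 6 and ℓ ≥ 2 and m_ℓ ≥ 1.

30

Per-shell orbital counts meeting the constraint:
n=3 → 2; n=4 → 5; n=5 → 9; n=6 → 14.
Total orbitals: 2 + 5 + 9 + 14 = 30.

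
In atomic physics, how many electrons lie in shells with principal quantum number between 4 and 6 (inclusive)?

154

Shell n has n² orbitals: 4²=16 + 5²=25 + 6²=36 = 77 orbitals.
Two spin states per orbital: 2 × 77 = 154 electrons.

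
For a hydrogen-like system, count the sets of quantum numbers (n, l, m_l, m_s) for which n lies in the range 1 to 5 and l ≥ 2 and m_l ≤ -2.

Per-shell orbital counts meeting the constraint:
n=3 → 1; n=4 → 3; n=5 → 6.
Orbitals: 1 + 3 + 6 = 10. Including both spin states (m_s = ±1/2) gives 2 × 10 = 20 states.

20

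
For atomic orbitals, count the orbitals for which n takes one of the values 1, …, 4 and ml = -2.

3

Per-shell orbital counts meeting the constraint:
n=3 → 1; n=4 → 2.
Total orbitals: 1 + 2 = 3.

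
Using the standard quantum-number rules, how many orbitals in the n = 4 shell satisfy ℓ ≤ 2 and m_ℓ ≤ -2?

1

The n = 4 shell has ℓ = 0 through 3; check each.
Contributions: ℓ=2 → 1.
Total orbitals: 1.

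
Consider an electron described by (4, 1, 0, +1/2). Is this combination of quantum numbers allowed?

n = 4 is a positive integer. ℓ = 1 satisfies 0 ≤ ℓ ≤ n−1 = 3. m_ℓ = 0 lies in the range −ℓ … +ℓ (here −1 … 1). m_s = +1/2 is one of ±1/2.
All four constraints are satisfied.

Yes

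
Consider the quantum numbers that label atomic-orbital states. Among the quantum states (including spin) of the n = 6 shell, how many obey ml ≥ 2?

Orbitals with ml ≥ 2, by l: l=2 → 1; l=3 → 2; l=4 → 3; l=5 → 4.
Orbitals: 1 + 2 + 3 + 4 = 10. Each orbital carries two spin states, so 10 × 2 = 20 states.

20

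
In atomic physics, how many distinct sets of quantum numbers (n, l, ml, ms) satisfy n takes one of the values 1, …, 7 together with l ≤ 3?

For each n in the range, tally the orbitals obeying l ≤ 3:
n=1 → 1; n=2 → 4; n=3 → 9; n=4 → 16; n=5 → 16; n=6 → 16; n=7 → 16.
Orbitals: 1 + 4 + 9 + 16 + 16 + 16 + 16 = 78. Including both spin states (ms = ±1/2) gives 2 × 78 = 156 states.

156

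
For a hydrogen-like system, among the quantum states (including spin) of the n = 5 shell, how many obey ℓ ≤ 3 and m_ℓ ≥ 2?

With n = 5 the allowed ℓ are 0, 1, …, 4.
The (ℓ, m_ℓ) pairs meeting ℓ ≤ 3 and m_ℓ ≥ 2 give: ℓ=2 → 1; ℓ=3 → 2.
Orbitals: 1 + 2 = 3. Each orbital carries two spin states, so 3 × 2 = 6 states.

6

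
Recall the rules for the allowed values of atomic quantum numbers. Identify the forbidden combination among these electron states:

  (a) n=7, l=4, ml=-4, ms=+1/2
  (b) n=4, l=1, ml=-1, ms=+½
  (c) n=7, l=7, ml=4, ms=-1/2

(c)

(c) has l = 7 ≥ n = 7, violating 0 ≤ l ≤ n−1.
The remaining sets (a), (b) satisfy all four rules.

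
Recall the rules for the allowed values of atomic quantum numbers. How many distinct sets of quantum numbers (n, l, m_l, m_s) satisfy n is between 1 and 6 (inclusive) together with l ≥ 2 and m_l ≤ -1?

60

Go shell by shell, enumerating (l, m_l) with l ≥ 2 and m_l ≤ -1:
n=3 → 2; n=4 → 5; n=5 → 9; n=6 → 14.
Orbitals: 2 + 5 + 9 + 14 = 30. Including both spin states (m_s = ±1/2) gives 2 × 30 = 60 states.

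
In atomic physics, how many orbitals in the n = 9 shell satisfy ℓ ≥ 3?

With n = 9 the allowed ℓ are 0, 1, …, 8.
Per ℓ-value: ℓ=3 → 7; ℓ=4 → 9; ℓ=5 → 11; ℓ=6 → 13; ℓ=7 → 15; ℓ=8 → 17.
Total orbitals: 7 + 9 + 11 + 13 + 15 + 17 = 72.

72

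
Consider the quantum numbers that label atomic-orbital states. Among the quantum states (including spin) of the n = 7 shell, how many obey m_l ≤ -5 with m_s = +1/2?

3

For n = 7, l ranges over 0 … 6.
The (l, m_l) pairs meeting m_l ≤ -5 give: l=5 → 1; l=6 → 2.
Orbitals: 1 + 2 = 3. With m_s fixed to a single value there is one state per orbital, giving 3 states.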